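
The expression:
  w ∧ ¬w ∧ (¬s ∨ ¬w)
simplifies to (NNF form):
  False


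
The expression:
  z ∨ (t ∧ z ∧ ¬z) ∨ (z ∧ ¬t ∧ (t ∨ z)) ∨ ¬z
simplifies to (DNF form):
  True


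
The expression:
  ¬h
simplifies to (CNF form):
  ¬h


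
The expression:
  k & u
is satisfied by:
  {u: True, k: True}


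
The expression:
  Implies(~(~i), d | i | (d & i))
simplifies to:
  True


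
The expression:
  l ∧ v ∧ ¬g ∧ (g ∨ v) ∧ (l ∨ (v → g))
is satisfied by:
  {v: True, l: True, g: False}


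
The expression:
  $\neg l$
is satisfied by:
  {l: False}


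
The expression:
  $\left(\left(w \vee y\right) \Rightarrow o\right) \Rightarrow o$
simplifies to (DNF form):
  $o \vee w \vee y$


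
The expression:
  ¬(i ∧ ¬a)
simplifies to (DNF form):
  a ∨ ¬i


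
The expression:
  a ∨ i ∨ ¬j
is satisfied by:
  {i: True, a: True, j: False}
  {i: True, a: False, j: False}
  {a: True, i: False, j: False}
  {i: False, a: False, j: False}
  {i: True, j: True, a: True}
  {i: True, j: True, a: False}
  {j: True, a: True, i: False}


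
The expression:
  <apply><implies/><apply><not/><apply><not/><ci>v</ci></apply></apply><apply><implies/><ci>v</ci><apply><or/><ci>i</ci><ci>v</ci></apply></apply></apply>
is always true.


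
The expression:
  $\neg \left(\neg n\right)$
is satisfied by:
  {n: True}


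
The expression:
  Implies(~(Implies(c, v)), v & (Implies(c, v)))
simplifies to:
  v | ~c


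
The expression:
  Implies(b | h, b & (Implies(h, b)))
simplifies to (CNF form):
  b | ~h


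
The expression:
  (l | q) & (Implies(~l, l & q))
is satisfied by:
  {l: True}


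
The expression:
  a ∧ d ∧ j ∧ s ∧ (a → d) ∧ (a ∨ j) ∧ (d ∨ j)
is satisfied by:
  {a: True, j: True, s: True, d: True}


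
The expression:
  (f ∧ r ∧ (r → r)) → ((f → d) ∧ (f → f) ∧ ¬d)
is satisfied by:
  {r: False, f: False}
  {f: True, r: False}
  {r: True, f: False}


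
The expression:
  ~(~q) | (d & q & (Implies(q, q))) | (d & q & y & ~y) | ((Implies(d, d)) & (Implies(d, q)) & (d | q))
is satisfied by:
  {q: True}


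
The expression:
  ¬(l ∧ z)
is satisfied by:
  {l: False, z: False}
  {z: True, l: False}
  {l: True, z: False}


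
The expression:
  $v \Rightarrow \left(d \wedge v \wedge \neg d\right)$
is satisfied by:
  {v: False}


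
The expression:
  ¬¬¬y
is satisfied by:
  {y: False}


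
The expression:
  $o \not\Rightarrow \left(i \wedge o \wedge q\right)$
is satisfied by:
  {o: True, q: False, i: False}
  {o: True, i: True, q: False}
  {o: True, q: True, i: False}


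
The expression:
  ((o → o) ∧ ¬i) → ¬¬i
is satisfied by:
  {i: True}


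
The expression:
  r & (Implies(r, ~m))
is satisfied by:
  {r: True, m: False}


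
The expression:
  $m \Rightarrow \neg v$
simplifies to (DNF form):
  $\neg m \vee \neg v$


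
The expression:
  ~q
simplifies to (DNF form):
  ~q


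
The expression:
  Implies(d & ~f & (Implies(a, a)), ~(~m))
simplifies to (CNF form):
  f | m | ~d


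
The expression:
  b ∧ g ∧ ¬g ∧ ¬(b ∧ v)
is never true.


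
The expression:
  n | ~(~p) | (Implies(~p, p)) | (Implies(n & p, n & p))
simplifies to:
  True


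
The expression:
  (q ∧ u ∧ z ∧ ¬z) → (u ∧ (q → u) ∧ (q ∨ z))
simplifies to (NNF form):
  True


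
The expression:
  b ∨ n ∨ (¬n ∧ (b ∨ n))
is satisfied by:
  {n: True, b: True}
  {n: True, b: False}
  {b: True, n: False}


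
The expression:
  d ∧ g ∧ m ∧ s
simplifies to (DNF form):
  d ∧ g ∧ m ∧ s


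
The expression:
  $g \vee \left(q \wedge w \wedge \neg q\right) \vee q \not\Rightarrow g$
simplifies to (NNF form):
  $g \vee q$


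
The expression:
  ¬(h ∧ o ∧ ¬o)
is always true.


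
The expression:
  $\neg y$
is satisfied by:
  {y: False}


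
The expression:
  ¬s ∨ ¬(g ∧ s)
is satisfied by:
  {s: False, g: False}
  {g: True, s: False}
  {s: True, g: False}


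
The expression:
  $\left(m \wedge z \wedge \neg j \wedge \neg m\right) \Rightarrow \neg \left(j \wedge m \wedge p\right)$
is always true.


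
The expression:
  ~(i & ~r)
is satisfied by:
  {r: True, i: False}
  {i: False, r: False}
  {i: True, r: True}


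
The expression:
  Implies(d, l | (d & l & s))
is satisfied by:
  {l: True, d: False}
  {d: False, l: False}
  {d: True, l: True}


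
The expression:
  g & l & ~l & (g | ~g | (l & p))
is never true.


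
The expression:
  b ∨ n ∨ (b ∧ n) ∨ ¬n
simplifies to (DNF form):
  True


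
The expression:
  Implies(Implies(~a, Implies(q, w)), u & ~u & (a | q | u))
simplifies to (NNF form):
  q & ~a & ~w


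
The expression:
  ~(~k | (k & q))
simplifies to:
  k & ~q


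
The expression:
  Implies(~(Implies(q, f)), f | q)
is always true.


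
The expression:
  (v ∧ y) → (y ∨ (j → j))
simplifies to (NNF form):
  True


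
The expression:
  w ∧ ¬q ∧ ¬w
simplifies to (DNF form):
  False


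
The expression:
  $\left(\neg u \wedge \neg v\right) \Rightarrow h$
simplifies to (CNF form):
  $h \vee u \vee v$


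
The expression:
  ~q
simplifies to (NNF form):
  ~q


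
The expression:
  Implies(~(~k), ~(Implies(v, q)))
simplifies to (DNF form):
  ~k | (v & ~q)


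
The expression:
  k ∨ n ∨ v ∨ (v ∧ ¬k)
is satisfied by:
  {n: True, k: True, v: True}
  {n: True, k: True, v: False}
  {n: True, v: True, k: False}
  {n: True, v: False, k: False}
  {k: True, v: True, n: False}
  {k: True, v: False, n: False}
  {v: True, k: False, n: False}


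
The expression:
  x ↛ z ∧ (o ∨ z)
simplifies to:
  o ∧ x ∧ ¬z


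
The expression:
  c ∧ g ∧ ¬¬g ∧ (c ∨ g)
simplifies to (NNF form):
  c ∧ g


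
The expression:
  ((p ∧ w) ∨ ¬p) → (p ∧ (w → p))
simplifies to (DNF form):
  p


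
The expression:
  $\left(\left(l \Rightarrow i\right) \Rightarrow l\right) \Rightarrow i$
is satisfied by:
  {i: True, l: False}
  {l: False, i: False}
  {l: True, i: True}


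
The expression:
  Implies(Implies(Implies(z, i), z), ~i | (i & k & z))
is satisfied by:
  {k: True, z: False, i: False}
  {z: False, i: False, k: False}
  {i: True, k: True, z: False}
  {i: True, z: False, k: False}
  {k: True, z: True, i: False}
  {z: True, k: False, i: False}
  {i: True, z: True, k: True}


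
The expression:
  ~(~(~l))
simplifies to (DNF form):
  ~l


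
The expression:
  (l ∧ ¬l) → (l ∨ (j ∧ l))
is always true.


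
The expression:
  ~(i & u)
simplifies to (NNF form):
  ~i | ~u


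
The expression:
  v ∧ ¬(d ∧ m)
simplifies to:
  v ∧ (¬d ∨ ¬m)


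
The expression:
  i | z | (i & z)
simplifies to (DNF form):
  i | z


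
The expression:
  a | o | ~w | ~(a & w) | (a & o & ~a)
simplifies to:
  True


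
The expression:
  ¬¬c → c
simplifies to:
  True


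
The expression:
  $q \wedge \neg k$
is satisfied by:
  {q: True, k: False}


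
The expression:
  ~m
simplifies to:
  ~m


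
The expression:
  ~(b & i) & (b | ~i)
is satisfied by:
  {i: False}


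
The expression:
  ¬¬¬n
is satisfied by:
  {n: False}


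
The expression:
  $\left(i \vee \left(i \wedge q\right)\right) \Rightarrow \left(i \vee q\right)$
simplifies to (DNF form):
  $\text{True}$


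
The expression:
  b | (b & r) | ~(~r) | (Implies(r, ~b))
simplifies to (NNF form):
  True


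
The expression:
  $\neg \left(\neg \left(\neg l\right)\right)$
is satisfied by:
  {l: False}


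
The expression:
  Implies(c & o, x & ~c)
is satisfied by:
  {c: False, o: False}
  {o: True, c: False}
  {c: True, o: False}


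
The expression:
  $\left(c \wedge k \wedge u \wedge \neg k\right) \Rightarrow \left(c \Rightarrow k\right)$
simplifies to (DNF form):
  $\text{True}$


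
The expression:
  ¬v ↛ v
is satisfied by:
  {v: False}


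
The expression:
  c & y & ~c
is never true.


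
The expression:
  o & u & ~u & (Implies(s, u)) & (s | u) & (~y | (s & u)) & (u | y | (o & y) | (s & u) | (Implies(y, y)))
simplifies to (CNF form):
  False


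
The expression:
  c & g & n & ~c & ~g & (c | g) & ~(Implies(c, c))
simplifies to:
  False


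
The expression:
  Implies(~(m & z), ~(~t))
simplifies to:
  t | (m & z)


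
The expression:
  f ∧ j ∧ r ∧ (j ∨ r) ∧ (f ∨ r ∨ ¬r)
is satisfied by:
  {r: True, j: True, f: True}


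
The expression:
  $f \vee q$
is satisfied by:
  {q: True, f: True}
  {q: True, f: False}
  {f: True, q: False}


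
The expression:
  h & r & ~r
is never true.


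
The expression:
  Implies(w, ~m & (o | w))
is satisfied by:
  {w: False, m: False}
  {m: True, w: False}
  {w: True, m: False}


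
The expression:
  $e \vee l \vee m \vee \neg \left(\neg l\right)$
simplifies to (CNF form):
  $e \vee l \vee m$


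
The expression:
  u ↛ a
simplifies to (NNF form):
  u ∧ ¬a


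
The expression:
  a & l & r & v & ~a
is never true.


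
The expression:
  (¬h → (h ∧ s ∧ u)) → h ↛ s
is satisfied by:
  {s: False, h: False}
  {h: True, s: False}
  {s: True, h: False}


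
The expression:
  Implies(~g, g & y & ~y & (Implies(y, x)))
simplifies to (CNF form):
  g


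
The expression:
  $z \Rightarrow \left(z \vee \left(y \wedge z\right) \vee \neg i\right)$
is always true.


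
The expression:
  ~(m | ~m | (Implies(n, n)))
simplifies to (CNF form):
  False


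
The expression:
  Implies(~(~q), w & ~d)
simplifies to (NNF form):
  ~q | (w & ~d)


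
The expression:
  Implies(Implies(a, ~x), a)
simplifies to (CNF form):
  a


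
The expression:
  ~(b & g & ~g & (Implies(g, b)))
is always true.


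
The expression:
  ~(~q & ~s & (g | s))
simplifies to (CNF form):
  q | s | ~g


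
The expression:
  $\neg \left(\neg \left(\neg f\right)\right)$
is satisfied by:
  {f: False}


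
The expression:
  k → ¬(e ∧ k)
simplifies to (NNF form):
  ¬e ∨ ¬k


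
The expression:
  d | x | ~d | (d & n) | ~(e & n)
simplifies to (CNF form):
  True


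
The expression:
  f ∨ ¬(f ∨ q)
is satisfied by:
  {f: True, q: False}
  {q: False, f: False}
  {q: True, f: True}


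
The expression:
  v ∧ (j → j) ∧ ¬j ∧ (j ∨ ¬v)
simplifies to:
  False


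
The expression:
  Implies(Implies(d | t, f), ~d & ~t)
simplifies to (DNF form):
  ~f | (~d & ~t)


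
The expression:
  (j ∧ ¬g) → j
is always true.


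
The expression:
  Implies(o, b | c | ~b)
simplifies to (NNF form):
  True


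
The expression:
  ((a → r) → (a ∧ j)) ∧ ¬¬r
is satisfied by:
  {r: True, j: True, a: True}


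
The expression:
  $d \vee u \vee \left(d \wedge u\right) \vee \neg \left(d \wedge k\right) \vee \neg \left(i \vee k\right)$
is always true.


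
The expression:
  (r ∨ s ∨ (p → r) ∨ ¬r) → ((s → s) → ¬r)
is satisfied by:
  {r: False}


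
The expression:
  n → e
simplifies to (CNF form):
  e ∨ ¬n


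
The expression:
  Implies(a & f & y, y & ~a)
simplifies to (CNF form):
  ~a | ~f | ~y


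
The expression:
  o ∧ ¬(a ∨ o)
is never true.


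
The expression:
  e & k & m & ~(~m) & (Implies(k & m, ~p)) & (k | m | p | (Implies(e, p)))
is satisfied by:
  {m: True, e: True, k: True, p: False}


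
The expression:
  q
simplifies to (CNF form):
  q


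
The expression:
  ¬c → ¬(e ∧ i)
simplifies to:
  c ∨ ¬e ∨ ¬i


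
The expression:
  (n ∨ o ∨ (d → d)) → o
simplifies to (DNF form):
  o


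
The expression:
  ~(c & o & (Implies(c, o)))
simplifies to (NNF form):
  ~c | ~o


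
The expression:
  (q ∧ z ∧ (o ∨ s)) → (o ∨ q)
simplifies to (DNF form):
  True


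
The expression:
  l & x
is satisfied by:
  {x: True, l: True}


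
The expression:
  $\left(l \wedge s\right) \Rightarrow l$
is always true.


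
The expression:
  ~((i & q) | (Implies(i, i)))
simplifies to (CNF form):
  False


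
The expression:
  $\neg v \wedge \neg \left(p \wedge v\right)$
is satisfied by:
  {v: False}


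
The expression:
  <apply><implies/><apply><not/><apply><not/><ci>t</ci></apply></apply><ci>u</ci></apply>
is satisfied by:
  {u: True, t: False}
  {t: False, u: False}
  {t: True, u: True}


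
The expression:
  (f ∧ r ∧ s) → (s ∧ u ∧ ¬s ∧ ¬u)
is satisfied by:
  {s: False, r: False, f: False}
  {f: True, s: False, r: False}
  {r: True, s: False, f: False}
  {f: True, r: True, s: False}
  {s: True, f: False, r: False}
  {f: True, s: True, r: False}
  {r: True, s: True, f: False}


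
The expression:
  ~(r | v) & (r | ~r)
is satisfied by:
  {v: False, r: False}


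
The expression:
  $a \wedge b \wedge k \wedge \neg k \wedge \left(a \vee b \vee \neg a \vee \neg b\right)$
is never true.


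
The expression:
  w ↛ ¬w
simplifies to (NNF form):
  w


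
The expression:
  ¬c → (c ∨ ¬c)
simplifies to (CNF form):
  True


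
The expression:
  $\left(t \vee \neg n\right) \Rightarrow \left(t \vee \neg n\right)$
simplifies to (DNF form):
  $\text{True}$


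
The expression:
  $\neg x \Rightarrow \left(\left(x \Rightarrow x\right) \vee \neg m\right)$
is always true.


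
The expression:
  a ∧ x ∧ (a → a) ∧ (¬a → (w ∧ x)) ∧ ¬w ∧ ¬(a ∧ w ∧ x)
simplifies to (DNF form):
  a ∧ x ∧ ¬w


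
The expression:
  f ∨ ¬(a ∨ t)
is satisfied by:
  {f: True, a: False, t: False}
  {t: True, f: True, a: False}
  {f: True, a: True, t: False}
  {t: True, f: True, a: True}
  {t: False, a: False, f: False}


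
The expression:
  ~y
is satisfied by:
  {y: False}


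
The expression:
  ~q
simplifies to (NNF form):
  ~q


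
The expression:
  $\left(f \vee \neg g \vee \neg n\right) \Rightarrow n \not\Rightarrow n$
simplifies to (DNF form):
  $g \wedge n \wedge \neg f$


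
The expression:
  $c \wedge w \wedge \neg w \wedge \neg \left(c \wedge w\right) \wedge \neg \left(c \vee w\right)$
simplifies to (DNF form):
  $\text{False}$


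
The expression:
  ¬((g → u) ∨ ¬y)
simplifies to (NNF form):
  g ∧ y ∧ ¬u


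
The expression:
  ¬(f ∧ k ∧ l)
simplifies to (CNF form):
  ¬f ∨ ¬k ∨ ¬l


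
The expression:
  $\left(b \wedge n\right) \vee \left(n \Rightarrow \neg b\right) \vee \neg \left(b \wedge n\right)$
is always true.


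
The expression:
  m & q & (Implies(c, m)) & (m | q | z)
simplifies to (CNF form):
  m & q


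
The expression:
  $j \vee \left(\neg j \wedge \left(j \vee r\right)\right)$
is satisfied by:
  {r: True, j: True}
  {r: True, j: False}
  {j: True, r: False}


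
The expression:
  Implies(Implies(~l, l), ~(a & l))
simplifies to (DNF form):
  ~a | ~l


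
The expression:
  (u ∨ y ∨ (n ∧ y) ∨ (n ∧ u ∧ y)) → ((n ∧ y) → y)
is always true.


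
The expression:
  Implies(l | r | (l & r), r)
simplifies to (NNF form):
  r | ~l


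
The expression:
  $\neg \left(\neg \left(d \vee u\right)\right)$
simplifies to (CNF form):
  $d \vee u$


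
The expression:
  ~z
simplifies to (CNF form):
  ~z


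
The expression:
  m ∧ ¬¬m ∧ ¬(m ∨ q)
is never true.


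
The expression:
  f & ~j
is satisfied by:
  {f: True, j: False}


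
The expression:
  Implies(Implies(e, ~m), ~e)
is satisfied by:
  {m: True, e: False}
  {e: False, m: False}
  {e: True, m: True}


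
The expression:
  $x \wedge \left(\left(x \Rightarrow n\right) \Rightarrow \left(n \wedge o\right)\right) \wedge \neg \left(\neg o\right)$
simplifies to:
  $o \wedge x$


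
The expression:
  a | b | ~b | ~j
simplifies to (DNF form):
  True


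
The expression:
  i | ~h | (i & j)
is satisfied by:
  {i: True, h: False}
  {h: False, i: False}
  {h: True, i: True}


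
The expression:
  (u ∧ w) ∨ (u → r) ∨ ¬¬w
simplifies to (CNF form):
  r ∨ w ∨ ¬u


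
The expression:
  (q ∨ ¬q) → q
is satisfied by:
  {q: True}


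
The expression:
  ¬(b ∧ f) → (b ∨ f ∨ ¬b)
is always true.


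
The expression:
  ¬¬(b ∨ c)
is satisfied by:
  {b: True, c: True}
  {b: True, c: False}
  {c: True, b: False}


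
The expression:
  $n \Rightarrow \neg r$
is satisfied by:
  {n: False, r: False}
  {r: True, n: False}
  {n: True, r: False}


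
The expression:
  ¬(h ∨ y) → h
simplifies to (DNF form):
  h ∨ y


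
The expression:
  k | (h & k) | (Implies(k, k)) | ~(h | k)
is always true.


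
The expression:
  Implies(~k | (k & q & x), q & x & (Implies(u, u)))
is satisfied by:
  {q: True, k: True, x: True}
  {q: True, k: True, x: False}
  {k: True, x: True, q: False}
  {k: True, x: False, q: False}
  {q: True, x: True, k: False}


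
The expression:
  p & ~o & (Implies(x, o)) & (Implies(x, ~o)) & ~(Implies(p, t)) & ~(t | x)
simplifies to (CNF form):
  p & ~o & ~t & ~x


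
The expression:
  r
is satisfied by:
  {r: True}


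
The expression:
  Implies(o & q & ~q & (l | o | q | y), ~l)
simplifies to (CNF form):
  True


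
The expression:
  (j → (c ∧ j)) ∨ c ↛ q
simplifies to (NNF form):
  c ∨ ¬j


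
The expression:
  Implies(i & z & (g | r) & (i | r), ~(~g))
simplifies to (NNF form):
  g | ~i | ~r | ~z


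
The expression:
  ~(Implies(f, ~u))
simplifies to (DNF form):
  f & u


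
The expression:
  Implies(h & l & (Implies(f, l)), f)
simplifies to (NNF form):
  f | ~h | ~l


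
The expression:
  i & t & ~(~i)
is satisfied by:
  {t: True, i: True}


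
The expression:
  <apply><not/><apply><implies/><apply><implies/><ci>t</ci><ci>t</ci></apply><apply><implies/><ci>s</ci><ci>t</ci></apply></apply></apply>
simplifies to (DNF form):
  <apply><and/><ci>s</ci><apply><not/><ci>t</ci></apply></apply>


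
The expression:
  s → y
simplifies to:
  y ∨ ¬s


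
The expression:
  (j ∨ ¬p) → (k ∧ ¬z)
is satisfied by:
  {p: True, k: True, j: False, z: False}
  {p: True, k: False, j: False, z: False}
  {k: True, p: False, j: False, z: False}
  {z: True, p: True, k: True, j: False}
  {z: True, p: True, k: False, j: False}
  {p: True, j: True, k: True, z: False}
  {j: True, k: True, z: False, p: False}


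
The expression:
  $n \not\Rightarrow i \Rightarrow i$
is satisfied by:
  {i: True, n: False}
  {n: False, i: False}
  {n: True, i: True}


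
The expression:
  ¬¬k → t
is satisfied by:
  {t: True, k: False}
  {k: False, t: False}
  {k: True, t: True}


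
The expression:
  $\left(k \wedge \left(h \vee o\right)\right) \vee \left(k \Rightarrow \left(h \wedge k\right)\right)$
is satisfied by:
  {h: True, o: True, k: False}
  {h: True, k: False, o: False}
  {o: True, k: False, h: False}
  {o: False, k: False, h: False}
  {h: True, o: True, k: True}
  {h: True, k: True, o: False}
  {o: True, k: True, h: False}


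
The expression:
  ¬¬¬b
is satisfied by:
  {b: False}


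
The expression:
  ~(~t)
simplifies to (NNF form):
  t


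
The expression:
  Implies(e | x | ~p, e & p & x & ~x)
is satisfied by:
  {p: True, x: False, e: False}


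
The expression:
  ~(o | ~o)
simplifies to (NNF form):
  False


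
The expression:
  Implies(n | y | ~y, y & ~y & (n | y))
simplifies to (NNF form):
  False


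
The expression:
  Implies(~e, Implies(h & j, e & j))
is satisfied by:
  {e: True, h: False, j: False}
  {h: False, j: False, e: False}
  {j: True, e: True, h: False}
  {j: True, h: False, e: False}
  {e: True, h: True, j: False}
  {h: True, e: False, j: False}
  {j: True, h: True, e: True}


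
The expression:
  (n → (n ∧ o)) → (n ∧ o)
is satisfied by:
  {n: True}


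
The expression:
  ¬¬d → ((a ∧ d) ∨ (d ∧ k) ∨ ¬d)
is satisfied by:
  {a: True, k: True, d: False}
  {a: True, k: False, d: False}
  {k: True, a: False, d: False}
  {a: False, k: False, d: False}
  {a: True, d: True, k: True}
  {a: True, d: True, k: False}
  {d: True, k: True, a: False}


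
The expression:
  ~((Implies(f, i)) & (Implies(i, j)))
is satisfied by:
  {f: True, j: False, i: False}
  {i: True, f: True, j: False}
  {i: True, j: False, f: False}
  {f: True, j: True, i: False}


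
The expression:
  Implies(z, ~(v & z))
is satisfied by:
  {v: False, z: False}
  {z: True, v: False}
  {v: True, z: False}


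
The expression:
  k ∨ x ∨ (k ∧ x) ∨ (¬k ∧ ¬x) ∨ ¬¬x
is always true.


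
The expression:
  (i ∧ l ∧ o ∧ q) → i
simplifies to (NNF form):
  True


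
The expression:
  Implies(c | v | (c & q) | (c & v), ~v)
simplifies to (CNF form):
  ~v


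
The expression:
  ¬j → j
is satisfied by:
  {j: True}


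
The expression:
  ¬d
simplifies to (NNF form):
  ¬d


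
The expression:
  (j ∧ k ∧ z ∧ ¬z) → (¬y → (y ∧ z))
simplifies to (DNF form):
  True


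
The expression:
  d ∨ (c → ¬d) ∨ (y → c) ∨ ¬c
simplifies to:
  True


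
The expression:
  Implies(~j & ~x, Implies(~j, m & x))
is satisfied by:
  {x: True, j: True}
  {x: True, j: False}
  {j: True, x: False}


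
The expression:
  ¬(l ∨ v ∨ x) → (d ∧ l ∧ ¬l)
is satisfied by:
  {l: True, x: True, v: True}
  {l: True, x: True, v: False}
  {l: True, v: True, x: False}
  {l: True, v: False, x: False}
  {x: True, v: True, l: False}
  {x: True, v: False, l: False}
  {v: True, x: False, l: False}


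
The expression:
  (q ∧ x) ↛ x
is never true.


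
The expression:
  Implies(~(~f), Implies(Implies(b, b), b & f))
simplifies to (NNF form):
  b | ~f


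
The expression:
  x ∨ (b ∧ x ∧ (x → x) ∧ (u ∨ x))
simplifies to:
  x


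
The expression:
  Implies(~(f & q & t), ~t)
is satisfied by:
  {f: True, q: True, t: False}
  {f: True, q: False, t: False}
  {q: True, f: False, t: False}
  {f: False, q: False, t: False}
  {t: True, f: True, q: True}


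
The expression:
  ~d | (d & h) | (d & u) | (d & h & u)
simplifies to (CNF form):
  h | u | ~d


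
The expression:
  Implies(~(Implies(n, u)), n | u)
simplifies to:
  True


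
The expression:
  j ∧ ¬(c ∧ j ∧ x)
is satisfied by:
  {j: True, c: False, x: False}
  {j: True, x: True, c: False}
  {j: True, c: True, x: False}


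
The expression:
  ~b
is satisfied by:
  {b: False}


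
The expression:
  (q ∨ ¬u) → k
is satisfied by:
  {k: True, u: True, q: False}
  {k: True, q: False, u: False}
  {k: True, u: True, q: True}
  {k: True, q: True, u: False}
  {u: True, q: False, k: False}


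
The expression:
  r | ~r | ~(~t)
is always true.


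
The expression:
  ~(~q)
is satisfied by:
  {q: True}


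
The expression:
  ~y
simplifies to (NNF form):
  ~y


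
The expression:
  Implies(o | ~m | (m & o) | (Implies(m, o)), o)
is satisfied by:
  {o: True, m: True}
  {o: True, m: False}
  {m: True, o: False}


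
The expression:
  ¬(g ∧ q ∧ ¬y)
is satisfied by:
  {y: True, g: False, q: False}
  {g: False, q: False, y: False}
  {y: True, q: True, g: False}
  {q: True, g: False, y: False}
  {y: True, g: True, q: False}
  {g: True, y: False, q: False}
  {y: True, q: True, g: True}


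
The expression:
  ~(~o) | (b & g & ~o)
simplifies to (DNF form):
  o | (b & g)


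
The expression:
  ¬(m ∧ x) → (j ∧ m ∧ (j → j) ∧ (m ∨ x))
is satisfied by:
  {m: True, x: True, j: True}
  {m: True, x: True, j: False}
  {m: True, j: True, x: False}


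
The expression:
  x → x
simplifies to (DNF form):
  True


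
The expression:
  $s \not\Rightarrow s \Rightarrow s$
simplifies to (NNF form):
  $\text{True}$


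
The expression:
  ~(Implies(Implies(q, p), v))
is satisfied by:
  {p: True, v: False, q: False}
  {v: False, q: False, p: False}
  {q: True, p: True, v: False}


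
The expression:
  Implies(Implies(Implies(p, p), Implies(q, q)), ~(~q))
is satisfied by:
  {q: True}


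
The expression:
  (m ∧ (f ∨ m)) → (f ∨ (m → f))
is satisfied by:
  {f: True, m: False}
  {m: False, f: False}
  {m: True, f: True}


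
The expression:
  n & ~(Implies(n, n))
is never true.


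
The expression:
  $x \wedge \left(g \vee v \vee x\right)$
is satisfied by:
  {x: True}


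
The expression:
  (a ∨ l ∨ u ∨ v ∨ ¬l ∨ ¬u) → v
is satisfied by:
  {v: True}


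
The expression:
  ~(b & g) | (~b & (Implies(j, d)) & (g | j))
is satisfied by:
  {g: False, b: False}
  {b: True, g: False}
  {g: True, b: False}


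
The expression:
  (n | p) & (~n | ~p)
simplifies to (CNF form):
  (n | p) & (n | ~n) & (p | ~p) & (~n | ~p)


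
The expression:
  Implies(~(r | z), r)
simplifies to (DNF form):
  r | z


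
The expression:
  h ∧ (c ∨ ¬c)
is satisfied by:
  {h: True}


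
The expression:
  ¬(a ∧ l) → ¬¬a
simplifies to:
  a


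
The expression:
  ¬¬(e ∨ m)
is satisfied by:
  {m: True, e: True}
  {m: True, e: False}
  {e: True, m: False}


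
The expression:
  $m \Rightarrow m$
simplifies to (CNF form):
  $\text{True}$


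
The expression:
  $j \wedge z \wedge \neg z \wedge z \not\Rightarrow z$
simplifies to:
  $\text{False}$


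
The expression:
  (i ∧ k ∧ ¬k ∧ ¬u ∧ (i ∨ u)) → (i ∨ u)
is always true.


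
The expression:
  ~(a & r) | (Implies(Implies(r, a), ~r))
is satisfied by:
  {a: False, r: False}
  {r: True, a: False}
  {a: True, r: False}


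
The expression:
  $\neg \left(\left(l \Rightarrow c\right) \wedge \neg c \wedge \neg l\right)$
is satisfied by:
  {c: True, l: True}
  {c: True, l: False}
  {l: True, c: False}


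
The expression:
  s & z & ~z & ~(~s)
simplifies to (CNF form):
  False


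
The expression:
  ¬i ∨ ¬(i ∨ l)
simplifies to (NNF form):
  ¬i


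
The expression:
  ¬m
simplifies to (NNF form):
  ¬m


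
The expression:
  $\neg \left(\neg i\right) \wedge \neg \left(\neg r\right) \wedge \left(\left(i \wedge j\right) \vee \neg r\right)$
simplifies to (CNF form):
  $i \wedge j \wedge r$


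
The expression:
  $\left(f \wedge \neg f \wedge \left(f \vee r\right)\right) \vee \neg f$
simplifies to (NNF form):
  $\neg f$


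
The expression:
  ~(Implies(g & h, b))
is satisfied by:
  {h: True, g: True, b: False}


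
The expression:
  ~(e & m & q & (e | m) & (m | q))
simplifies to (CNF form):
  ~e | ~m | ~q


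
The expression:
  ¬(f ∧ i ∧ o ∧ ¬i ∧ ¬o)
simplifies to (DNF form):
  True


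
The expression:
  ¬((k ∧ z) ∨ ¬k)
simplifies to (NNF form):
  k ∧ ¬z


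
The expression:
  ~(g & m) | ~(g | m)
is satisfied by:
  {g: False, m: False}
  {m: True, g: False}
  {g: True, m: False}


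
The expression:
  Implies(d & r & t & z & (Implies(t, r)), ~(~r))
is always true.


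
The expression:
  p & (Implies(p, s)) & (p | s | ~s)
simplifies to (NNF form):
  p & s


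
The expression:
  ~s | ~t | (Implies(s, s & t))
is always true.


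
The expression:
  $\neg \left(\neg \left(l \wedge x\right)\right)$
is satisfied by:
  {x: True, l: True}


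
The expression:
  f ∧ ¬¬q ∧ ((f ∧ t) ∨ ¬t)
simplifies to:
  f ∧ q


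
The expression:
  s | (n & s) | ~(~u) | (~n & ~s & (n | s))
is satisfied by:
  {u: True, s: True}
  {u: True, s: False}
  {s: True, u: False}


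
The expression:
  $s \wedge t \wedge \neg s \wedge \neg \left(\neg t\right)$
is never true.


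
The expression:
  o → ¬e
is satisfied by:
  {e: False, o: False}
  {o: True, e: False}
  {e: True, o: False}


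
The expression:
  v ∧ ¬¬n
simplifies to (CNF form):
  n ∧ v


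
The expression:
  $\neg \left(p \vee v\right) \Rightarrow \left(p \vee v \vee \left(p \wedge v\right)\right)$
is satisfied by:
  {v: True, p: True}
  {v: True, p: False}
  {p: True, v: False}


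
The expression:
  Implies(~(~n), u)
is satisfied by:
  {u: True, n: False}
  {n: False, u: False}
  {n: True, u: True}


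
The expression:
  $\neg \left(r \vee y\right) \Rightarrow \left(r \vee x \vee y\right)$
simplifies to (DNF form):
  $r \vee x \vee y$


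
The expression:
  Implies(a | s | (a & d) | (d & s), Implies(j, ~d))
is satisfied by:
  {s: False, d: False, j: False, a: False}
  {a: True, s: False, d: False, j: False}
  {s: True, a: False, d: False, j: False}
  {a: True, s: True, d: False, j: False}
  {j: True, a: False, s: False, d: False}
  {j: True, a: True, s: False, d: False}
  {j: True, s: True, a: False, d: False}
  {j: True, a: True, s: True, d: False}
  {d: True, j: False, s: False, a: False}
  {d: True, a: True, j: False, s: False}
  {d: True, s: True, j: False, a: False}
  {a: True, d: True, s: True, j: False}
  {d: True, j: True, a: False, s: False}


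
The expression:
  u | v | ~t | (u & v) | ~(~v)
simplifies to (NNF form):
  u | v | ~t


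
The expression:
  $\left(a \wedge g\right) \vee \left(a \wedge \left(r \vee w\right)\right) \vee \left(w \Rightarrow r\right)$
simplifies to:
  $a \vee r \vee \neg w$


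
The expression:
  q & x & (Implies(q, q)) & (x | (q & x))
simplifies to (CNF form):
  q & x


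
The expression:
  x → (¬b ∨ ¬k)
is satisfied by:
  {k: False, x: False, b: False}
  {b: True, k: False, x: False}
  {x: True, k: False, b: False}
  {b: True, x: True, k: False}
  {k: True, b: False, x: False}
  {b: True, k: True, x: False}
  {x: True, k: True, b: False}


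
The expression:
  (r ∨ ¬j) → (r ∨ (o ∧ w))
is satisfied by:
  {r: True, o: True, j: True, w: True}
  {r: True, o: True, j: True, w: False}
  {r: True, j: True, w: True, o: False}
  {r: True, j: True, w: False, o: False}
  {r: True, o: True, w: True, j: False}
  {r: True, o: True, w: False, j: False}
  {r: True, w: True, j: False, o: False}
  {r: True, w: False, j: False, o: False}
  {o: True, j: True, w: True, r: False}
  {o: True, j: True, w: False, r: False}
  {j: True, w: True, r: False, o: False}
  {j: True, r: False, w: False, o: False}
  {o: True, w: True, r: False, j: False}


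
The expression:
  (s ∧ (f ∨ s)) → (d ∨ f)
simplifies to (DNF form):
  d ∨ f ∨ ¬s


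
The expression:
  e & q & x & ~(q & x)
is never true.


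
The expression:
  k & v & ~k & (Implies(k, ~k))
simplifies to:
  False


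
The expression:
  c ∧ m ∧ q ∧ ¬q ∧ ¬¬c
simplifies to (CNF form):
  False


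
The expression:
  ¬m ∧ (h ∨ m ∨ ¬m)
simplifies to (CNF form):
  ¬m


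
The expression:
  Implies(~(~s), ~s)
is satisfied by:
  {s: False}


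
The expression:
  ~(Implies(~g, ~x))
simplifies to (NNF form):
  x & ~g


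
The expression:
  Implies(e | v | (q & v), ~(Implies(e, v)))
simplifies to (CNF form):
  ~v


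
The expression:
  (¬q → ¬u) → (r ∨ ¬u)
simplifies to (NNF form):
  r ∨ ¬q ∨ ¬u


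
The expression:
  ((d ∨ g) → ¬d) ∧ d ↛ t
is never true.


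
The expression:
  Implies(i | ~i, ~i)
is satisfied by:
  {i: False}


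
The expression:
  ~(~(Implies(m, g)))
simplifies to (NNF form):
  g | ~m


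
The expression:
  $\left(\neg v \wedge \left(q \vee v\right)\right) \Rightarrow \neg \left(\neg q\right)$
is always true.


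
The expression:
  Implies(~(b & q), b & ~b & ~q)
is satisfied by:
  {b: True, q: True}


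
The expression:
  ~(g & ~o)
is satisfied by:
  {o: True, g: False}
  {g: False, o: False}
  {g: True, o: True}


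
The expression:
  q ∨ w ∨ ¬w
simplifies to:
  True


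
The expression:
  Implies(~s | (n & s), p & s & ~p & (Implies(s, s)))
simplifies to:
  s & ~n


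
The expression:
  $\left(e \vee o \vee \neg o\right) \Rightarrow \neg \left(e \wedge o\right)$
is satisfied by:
  {e: False, o: False}
  {o: True, e: False}
  {e: True, o: False}


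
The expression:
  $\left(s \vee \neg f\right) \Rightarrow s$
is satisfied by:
  {s: True, f: True}
  {s: True, f: False}
  {f: True, s: False}


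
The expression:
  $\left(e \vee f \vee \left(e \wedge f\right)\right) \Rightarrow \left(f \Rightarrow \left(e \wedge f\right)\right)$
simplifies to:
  $e \vee \neg f$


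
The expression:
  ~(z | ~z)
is never true.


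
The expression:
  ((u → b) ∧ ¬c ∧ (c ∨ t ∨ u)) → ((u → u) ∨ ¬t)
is always true.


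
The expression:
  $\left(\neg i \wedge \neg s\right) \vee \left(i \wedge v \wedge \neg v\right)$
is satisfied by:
  {i: False, s: False}


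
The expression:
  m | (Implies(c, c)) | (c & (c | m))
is always true.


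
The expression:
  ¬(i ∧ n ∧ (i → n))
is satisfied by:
  {n: False, i: False}
  {i: True, n: False}
  {n: True, i: False}


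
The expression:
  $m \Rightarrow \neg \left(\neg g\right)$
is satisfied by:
  {g: True, m: False}
  {m: False, g: False}
  {m: True, g: True}


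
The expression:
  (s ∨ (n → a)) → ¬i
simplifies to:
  (n ∧ ¬a ∧ ¬s) ∨ ¬i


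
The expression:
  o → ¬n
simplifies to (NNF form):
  ¬n ∨ ¬o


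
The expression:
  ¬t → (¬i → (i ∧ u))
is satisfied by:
  {i: True, t: True}
  {i: True, t: False}
  {t: True, i: False}


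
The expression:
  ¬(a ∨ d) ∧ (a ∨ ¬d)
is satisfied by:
  {d: False, a: False}


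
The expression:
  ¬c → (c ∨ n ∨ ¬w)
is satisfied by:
  {n: True, c: True, w: False}
  {n: True, w: False, c: False}
  {c: True, w: False, n: False}
  {c: False, w: False, n: False}
  {n: True, c: True, w: True}
  {n: True, w: True, c: False}
  {c: True, w: True, n: False}


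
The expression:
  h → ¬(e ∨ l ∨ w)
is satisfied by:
  {w: False, l: False, h: False, e: False}
  {e: True, w: False, l: False, h: False}
  {l: True, e: False, w: False, h: False}
  {e: True, l: True, w: False, h: False}
  {w: True, e: False, l: False, h: False}
  {e: True, w: True, l: False, h: False}
  {l: True, w: True, e: False, h: False}
  {e: True, l: True, w: True, h: False}
  {h: True, e: False, w: False, l: False}


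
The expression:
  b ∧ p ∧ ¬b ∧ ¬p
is never true.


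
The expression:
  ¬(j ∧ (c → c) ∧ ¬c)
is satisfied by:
  {c: True, j: False}
  {j: False, c: False}
  {j: True, c: True}


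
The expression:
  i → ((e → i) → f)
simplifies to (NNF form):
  f ∨ ¬i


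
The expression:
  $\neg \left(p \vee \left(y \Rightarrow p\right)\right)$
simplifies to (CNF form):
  $y \wedge \neg p$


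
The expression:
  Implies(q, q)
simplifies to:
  True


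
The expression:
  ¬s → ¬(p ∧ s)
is always true.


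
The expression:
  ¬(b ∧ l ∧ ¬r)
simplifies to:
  r ∨ ¬b ∨ ¬l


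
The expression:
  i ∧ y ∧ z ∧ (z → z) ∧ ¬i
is never true.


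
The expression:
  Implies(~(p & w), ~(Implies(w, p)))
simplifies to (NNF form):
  w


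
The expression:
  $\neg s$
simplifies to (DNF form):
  $\neg s$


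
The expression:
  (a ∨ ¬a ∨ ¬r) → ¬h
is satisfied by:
  {h: False}


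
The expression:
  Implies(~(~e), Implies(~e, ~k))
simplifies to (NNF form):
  True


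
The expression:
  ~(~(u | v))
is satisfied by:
  {v: True, u: True}
  {v: True, u: False}
  {u: True, v: False}


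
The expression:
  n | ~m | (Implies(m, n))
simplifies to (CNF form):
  n | ~m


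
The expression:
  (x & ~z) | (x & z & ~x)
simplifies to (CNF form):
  x & ~z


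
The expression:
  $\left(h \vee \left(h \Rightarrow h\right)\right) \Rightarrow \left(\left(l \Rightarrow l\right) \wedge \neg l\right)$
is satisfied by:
  {l: False}


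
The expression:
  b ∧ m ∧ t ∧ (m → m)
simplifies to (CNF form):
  b ∧ m ∧ t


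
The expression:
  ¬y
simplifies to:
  ¬y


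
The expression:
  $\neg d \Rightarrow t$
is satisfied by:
  {d: True, t: True}
  {d: True, t: False}
  {t: True, d: False}


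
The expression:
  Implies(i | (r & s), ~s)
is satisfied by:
  {r: False, s: False, i: False}
  {i: True, r: False, s: False}
  {r: True, i: False, s: False}
  {i: True, r: True, s: False}
  {s: True, i: False, r: False}


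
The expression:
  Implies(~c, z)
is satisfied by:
  {z: True, c: True}
  {z: True, c: False}
  {c: True, z: False}


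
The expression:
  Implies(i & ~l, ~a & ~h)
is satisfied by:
  {l: True, a: False, h: False, i: False}
  {l: True, h: True, a: False, i: False}
  {l: True, a: True, h: False, i: False}
  {l: True, h: True, a: True, i: False}
  {l: False, a: False, h: False, i: False}
  {h: True, l: False, a: False, i: False}
  {a: True, l: False, h: False, i: False}
  {h: True, a: True, l: False, i: False}
  {i: True, l: True, a: False, h: False}
  {i: True, h: True, l: True, a: False}
  {i: True, l: True, a: True, h: False}
  {i: True, h: True, l: True, a: True}
  {i: True, l: False, a: False, h: False}


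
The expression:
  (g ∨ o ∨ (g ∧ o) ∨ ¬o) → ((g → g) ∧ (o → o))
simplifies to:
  True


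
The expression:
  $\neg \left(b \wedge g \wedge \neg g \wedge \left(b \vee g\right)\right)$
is always true.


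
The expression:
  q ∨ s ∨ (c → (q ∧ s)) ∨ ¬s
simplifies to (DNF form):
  True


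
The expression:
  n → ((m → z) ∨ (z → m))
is always true.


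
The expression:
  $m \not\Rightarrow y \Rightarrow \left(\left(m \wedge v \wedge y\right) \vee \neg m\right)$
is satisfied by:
  {y: True, m: False}
  {m: False, y: False}
  {m: True, y: True}


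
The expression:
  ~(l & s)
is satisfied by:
  {l: False, s: False}
  {s: True, l: False}
  {l: True, s: False}


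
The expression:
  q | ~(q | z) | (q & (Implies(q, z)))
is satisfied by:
  {q: True, z: False}
  {z: False, q: False}
  {z: True, q: True}


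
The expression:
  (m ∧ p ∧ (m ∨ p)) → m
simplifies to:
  True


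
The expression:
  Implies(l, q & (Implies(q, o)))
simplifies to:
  ~l | (o & q)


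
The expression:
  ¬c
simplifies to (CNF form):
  ¬c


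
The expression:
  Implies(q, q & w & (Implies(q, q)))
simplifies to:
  w | ~q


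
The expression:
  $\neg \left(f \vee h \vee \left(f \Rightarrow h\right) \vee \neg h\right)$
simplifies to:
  $\text{False}$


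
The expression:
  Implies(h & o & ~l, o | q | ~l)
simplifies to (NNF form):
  True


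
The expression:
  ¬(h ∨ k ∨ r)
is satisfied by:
  {r: False, h: False, k: False}


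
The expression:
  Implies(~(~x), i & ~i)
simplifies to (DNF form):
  ~x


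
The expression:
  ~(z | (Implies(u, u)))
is never true.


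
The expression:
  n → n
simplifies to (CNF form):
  True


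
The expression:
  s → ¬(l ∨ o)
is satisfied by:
  {l: False, s: False, o: False}
  {o: True, l: False, s: False}
  {l: True, o: False, s: False}
  {o: True, l: True, s: False}
  {s: True, o: False, l: False}
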